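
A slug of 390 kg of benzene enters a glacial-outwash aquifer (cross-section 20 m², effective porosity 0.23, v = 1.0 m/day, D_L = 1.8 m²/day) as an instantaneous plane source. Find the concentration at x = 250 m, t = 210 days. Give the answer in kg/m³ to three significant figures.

For an instantaneous plane source, C(x,t) = M/(n_e·A·√(4πDt)) · exp(−(x−vt)²/(4Dt)), with n_e·A the pore (flow) area.
Plume center vt = 1.0 × 210 = 210 m, so the well at 250 m is 40 m downgradient of the peak.
√(4πDt) = 68.92 m, giving peak height M/(n_e·A·√(4πDt)) = 390/(0.23 × 20 × 68.92) = 1.230 kg/m³.
(x−vt)²/(4Dt) = (40)²/(4 × 1.8 × 210) = 1.058; exp(−1.058) = 0.3471.
C = 1.230 × 0.3471 = 0.427 kg/m³.

0.427 kg/m³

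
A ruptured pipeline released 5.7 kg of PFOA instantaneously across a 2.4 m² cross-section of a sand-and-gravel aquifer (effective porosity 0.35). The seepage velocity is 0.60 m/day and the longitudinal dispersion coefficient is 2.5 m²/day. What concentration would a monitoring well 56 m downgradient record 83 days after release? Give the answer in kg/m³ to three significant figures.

0.127 kg/m³

For an instantaneous plane source, C(x,t) = M/(n_e·A·√(4πDt)) · exp(−(x−vt)²/(4Dt)), with n_e·A the pore (flow) area.
Plume center vt = 0.60 × 83 = 49.8 m, so the well at 56 m is 6.2 m downgradient of the peak.
√(4πDt) = 51.06 m, giving peak height M/(n_e·A·√(4πDt)) = 5.7/(0.35 × 2.4 × 51.06) = 0.1329 kg/m³.
(x−vt)²/(4Dt) = (6.2)²/(4 × 2.5 × 83) = 0.04631; exp(−0.04631) = 0.9547.
C = 0.1329 × 0.9547 = 0.127 kg/m³.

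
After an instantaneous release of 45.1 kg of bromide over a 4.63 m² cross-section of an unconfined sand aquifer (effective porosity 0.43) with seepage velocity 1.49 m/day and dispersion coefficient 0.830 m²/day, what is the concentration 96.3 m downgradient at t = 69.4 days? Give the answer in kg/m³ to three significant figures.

For an instantaneous plane source, C(x,t) = M/(n_e·A·√(4πDt)) · exp(−(x−vt)²/(4Dt)), with n_e·A the pore (flow) area.
Plume center vt = 1.49 × 69.4 = 103.406 m, so the well at 96.3 m is 7.106 m upgradient of the peak.
√(4πDt) = 26.90 m, giving peak height M/(n_e·A·√(4πDt)) = 45.1/(0.43 × 4.63 × 26.90) = 0.8421 kg/m³.
(x−vt)²/(4Dt) = (-7.106)²/(4 × 0.830 × 69.4) = 0.2192; exp(−0.2192) = 0.8032.
C = 0.8421 × 0.8032 = 0.676 kg/m³.

0.676 kg/m³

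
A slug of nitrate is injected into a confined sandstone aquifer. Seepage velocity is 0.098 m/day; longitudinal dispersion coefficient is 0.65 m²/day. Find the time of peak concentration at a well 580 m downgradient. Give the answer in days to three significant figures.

For the 1D instantaneous-source solution, setting ∂C/∂t = 0 at fixed x gives v²t² + 2Dt − x² = 0, so t = (√(D² + v²x²) − D)/v².
√(D² + v²x²) = √(0.65² + 0.098² × 580²) = 56.84; v² = 0.009604.
t = (56.84 − 0.65)/0.009604 = 5850 days (vs. the pure-advection estimate x/v = 5920 d).

5850 days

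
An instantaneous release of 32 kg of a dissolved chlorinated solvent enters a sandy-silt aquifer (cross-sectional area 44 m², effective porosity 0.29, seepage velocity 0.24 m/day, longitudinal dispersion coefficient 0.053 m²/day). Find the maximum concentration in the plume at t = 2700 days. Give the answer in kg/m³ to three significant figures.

The peak of an instantaneous 1D plume sits at x = vt; there the Gaussian factor is 1 and C_max = M/(n_e·A·√(4πDt)), where n_e·A is the pore area the mass is dissolved in.
√(4πDt) = √(4π × 0.053 × 2700) = 42.41 m, so C_max = 32/(0.29 × 44 × 42.41) = 0.0591 kg/m³.

0.0591 kg/m³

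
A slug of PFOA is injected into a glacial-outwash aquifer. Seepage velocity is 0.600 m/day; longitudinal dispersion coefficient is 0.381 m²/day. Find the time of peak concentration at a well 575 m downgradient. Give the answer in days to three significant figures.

For the 1D instantaneous-source solution, setting ∂C/∂t = 0 at fixed x gives v²t² + 2Dt − x² = 0, so t = (√(D² + v²x²) − D)/v².
√(D² + v²x²) = √(0.381² + 0.600² × 575²) = 345.0; v² = 0.36.
t = (345.0 − 0.381)/0.36 = 957 days (vs. the pure-advection estimate x/v = 958 d).

957 days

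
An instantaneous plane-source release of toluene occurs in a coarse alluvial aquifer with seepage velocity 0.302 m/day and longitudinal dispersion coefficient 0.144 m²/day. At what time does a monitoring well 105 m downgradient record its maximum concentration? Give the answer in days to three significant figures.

346 days

For the 1D instantaneous-source solution, setting ∂C/∂t = 0 at fixed x gives v²t² + 2Dt − x² = 0, so t = (√(D² + v²x²) − D)/v².
√(D² + v²x²) = √(0.144² + 0.302² × 105²) = 31.71; v² = 0.091204.
t = (31.71 − 0.144)/0.091204 = 346 days (vs. the pure-advection estimate x/v = 348 d).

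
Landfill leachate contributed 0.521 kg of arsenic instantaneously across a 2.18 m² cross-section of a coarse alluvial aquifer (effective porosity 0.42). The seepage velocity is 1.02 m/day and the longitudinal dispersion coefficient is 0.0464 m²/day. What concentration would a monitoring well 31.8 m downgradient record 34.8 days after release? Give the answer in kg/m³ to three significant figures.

0.0152 kg/m³

For an instantaneous plane source, C(x,t) = M/(n_e·A·√(4πDt)) · exp(−(x−vt)²/(4Dt)), with n_e·A the pore (flow) area.
Plume center vt = 1.02 × 34.8 = 35.496 m, so the well at 31.8 m is 3.696 m upgradient of the peak.
√(4πDt) = 4.505 m, giving peak height M/(n_e·A·√(4πDt)) = 0.521/(0.42 × 2.18 × 4.505) = 0.1263 kg/m³.
(x−vt)²/(4Dt) = (-3.696)²/(4 × 0.0464 × 34.8) = 2.115; exp(−2.115) = 0.1206.
C = 0.1263 × 0.1206 = 0.0152 kg/m³.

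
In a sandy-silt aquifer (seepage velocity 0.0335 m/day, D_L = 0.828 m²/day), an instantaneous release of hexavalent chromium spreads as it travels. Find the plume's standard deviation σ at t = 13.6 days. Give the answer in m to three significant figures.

4.75 m

Dispersive spreading gives a Gaussian with σ² = 2Dt; advection only shifts the center.
σ = √(2 × 0.828 × 13.6) = 4.75 m.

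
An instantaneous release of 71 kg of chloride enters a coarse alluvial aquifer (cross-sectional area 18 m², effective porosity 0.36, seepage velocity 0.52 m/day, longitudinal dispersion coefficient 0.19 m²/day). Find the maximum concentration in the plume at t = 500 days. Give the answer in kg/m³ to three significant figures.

The peak of an instantaneous 1D plume sits at x = vt; there the Gaussian factor is 1 and C_max = M/(n_e·A·√(4πDt)), where n_e·A is the pore area the mass is dissolved in.
√(4πDt) = √(4π × 0.19 × 500) = 34.55 m, so C_max = 71/(0.36 × 18 × 34.55) = 0.317 kg/m³.

0.317 kg/m³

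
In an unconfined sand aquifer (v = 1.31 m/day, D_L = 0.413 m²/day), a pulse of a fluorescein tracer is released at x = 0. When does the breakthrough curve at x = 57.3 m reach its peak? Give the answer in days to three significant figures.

43.5 days

For the 1D instantaneous-source solution, setting ∂C/∂t = 0 at fixed x gives v²t² + 2Dt − x² = 0, so t = (√(D² + v²x²) − D)/v².
√(D² + v²x²) = √(0.413² + 1.31² × 57.3²) = 75.06; v² = 1.7161.
t = (75.06 − 0.413)/1.7161 = 43.5 days (vs. the pure-advection estimate x/v = 43.7 d).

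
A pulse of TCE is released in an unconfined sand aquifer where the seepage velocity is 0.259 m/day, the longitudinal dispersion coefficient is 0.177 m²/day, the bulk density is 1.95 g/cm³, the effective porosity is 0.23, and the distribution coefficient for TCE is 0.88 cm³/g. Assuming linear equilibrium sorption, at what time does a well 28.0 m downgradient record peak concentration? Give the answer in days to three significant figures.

893 days

Retardation factor R = 1 + ρ_b·K_d/n = 1 + 1.95 × 0.88/0.23 = 8.461.
Sorption retards both mechanisms: v_R = v/R = 0.03061 m/day, D_R = D/R = 0.02092 m²/day.
Peak time from v_R²t² + 2D_R t − x² = 0: t = (√(D_R² + v_R²x²) − D_R)/v_R².
√(D_R² + v_R²x²) = √(0.02092² + 0.03061² × 28.0²) = 0.8573; v_R² = 0.0009370.
t = (0.8573 − 0.02092)/0.0009370 = 893 days.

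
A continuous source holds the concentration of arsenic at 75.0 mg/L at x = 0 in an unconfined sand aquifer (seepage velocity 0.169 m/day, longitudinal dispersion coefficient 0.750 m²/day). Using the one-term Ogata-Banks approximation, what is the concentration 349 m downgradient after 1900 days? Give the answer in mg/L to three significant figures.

For a continuous step input, C/C₀ ≈ ½·erfc((x−vt)/(2√(Dt))).
vt = 0.169 × 1900 = 321.1 m and 2√(Dt) = 2√(0.750 × 1900) = 75.50 m.
Argument (x−vt)/(2√(Dt)) = (349 − 321.1)/75.50 = 0.3695; ½·erfc(0.3695) = 0.3006.
C = 75.0 × 0.3006 = 22.5 mg/L.

22.5 mg/L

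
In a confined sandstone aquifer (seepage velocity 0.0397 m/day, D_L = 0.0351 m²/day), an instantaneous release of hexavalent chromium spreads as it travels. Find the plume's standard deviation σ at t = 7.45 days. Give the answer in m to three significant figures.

0.723 m

Dispersive spreading gives a Gaussian with σ² = 2Dt; advection only shifts the center.
σ = √(2 × 0.0351 × 7.45) = 0.723 m.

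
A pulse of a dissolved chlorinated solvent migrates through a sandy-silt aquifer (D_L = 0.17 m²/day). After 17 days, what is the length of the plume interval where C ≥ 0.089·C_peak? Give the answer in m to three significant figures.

10.6 m

The plume is Gaussian with σ = √(2Dt) = √(2 × 0.17 × 17) = 2.404 m.
C/C_peak = exp(−Δx²/(2σ²)) = 0.089 ⇒ Δx = σ·√(−2 ln 0.089) = 2.404 × 2.200 = 5.289 m.
Width = 2Δx = 10.6 m.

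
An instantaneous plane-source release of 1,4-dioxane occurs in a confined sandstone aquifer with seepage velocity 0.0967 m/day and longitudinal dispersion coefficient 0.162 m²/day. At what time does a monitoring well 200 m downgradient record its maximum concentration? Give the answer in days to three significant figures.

For the 1D instantaneous-source solution, setting ∂C/∂t = 0 at fixed x gives v²t² + 2Dt − x² = 0, so t = (√(D² + v²x²) − D)/v².
√(D² + v²x²) = √(0.162² + 0.0967² × 200²) = 19.34; v² = 0.00935089.
t = (19.34 − 0.162)/0.00935089 = 2050 days (vs. the pure-advection estimate x/v = 2070 d).

2050 days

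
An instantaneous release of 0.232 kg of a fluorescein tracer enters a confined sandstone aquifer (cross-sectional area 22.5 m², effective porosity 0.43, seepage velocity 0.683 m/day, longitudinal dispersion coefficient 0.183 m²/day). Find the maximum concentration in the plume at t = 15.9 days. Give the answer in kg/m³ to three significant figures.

0.00397 kg/m³

The peak of an instantaneous 1D plume sits at x = vt; there the Gaussian factor is 1 and C_max = M/(n_e·A·√(4πDt)), where n_e·A is the pore area the mass is dissolved in.
√(4πDt) = √(4π × 0.183 × 15.9) = 6.047 m, so C_max = 0.232/(0.43 × 22.5 × 6.047) = 0.00397 kg/m³.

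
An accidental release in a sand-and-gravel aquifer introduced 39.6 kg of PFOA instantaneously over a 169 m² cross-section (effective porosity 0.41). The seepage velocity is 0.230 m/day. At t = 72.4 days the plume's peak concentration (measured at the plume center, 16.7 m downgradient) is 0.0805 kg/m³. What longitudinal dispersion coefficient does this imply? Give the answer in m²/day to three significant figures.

0.0554 m²/day

At the plume center C_max = M/(n_e·A·√(4πDt)), so D = M²/(4πt·(n_e·A·C_max)²).
n_e·A·C_max = 0.41 × 169 × 0.0805 = 5.578 kg/m.
D = 39.6²/(4π × 72.4 × 5.578²) = 0.0554 m²/day.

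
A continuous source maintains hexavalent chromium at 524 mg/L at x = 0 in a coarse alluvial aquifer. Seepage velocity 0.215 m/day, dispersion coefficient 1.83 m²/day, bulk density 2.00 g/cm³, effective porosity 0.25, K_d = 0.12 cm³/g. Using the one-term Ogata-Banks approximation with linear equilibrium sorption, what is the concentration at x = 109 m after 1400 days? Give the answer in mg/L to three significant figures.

424 mg/L

Retardation factor R = 1 + ρ_b·K_d/n = 1 + 2.00 × 0.12/0.25 = 1.960.
Sorption retards both mechanisms: v_R = v/R = 0.1097 m/day, D_R = D/R = 0.9337 m²/day.
v_R·t = 0.1097 × 1400 = 153.58 m; 2√(D_R t) = 72.31 m; argument = (109 − 153.58)/72.31 = -0.6165.
C = C₀ × ½·erfc(-0.6165) = 524 × 0.8084 = 424 mg/L.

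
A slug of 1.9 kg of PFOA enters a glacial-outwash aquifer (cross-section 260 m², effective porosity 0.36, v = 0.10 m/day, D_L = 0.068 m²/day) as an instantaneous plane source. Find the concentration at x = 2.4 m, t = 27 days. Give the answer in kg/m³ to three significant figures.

For an instantaneous plane source, C(x,t) = M/(n_e·A·√(4πDt)) · exp(−(x−vt)²/(4Dt)), with n_e·A the pore (flow) area.
Plume center vt = 0.10 × 27 = 2.7 m, so the well at 2.4 m is 0.3 m upgradient of the peak.
√(4πDt) = 4.803 m, giving peak height M/(n_e·A·√(4πDt)) = 1.9/(0.36 × 260 × 4.803) = 0.004226 kg/m³.
(x−vt)²/(4Dt) = (-0.3)²/(4 × 0.068 × 27) = 0.01225; exp(−0.01225) = 0.9878.
C = 0.004226 × 0.9878 = 0.00417 kg/m³.

0.00417 kg/m³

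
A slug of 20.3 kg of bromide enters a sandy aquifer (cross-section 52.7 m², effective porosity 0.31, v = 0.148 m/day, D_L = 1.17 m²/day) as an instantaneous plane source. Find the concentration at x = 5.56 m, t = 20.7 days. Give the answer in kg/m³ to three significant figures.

0.0668 kg/m³

For an instantaneous plane source, C(x,t) = M/(n_e·A·√(4πDt)) · exp(−(x−vt)²/(4Dt)), with n_e·A the pore (flow) area.
Plume center vt = 0.148 × 20.7 = 3.0636 m, so the well at 5.56 m is 2.4964 m downgradient of the peak.
√(4πDt) = 17.45 m, giving peak height M/(n_e·A·√(4πDt)) = 20.3/(0.31 × 52.7 × 17.45) = 0.07121 kg/m³.
(x−vt)²/(4Dt) = (2.4964)²/(4 × 1.17 × 20.7) = 0.06433; exp(−0.06433) = 0.9377.
C = 0.07121 × 0.9377 = 0.0668 kg/m³.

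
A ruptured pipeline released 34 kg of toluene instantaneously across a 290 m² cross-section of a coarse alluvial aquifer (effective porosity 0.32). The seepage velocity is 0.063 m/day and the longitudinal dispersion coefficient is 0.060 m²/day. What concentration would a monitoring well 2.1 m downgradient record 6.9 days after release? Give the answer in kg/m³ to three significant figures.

For an instantaneous plane source, C(x,t) = M/(n_e·A·√(4πDt)) · exp(−(x−vt)²/(4Dt)), with n_e·A the pore (flow) area.
Plume center vt = 0.063 × 6.9 = 0.4347 m, so the well at 2.1 m is 1.6653 m downgradient of the peak.
√(4πDt) = 2.281 m, giving peak height M/(n_e·A·√(4πDt)) = 34/(0.32 × 290 × 2.281) = 0.1606 kg/m³.
(x−vt)²/(4Dt) = (1.6653)²/(4 × 0.060 × 6.9) = 1.675; exp(−1.675) = 0.1873.
C = 0.1606 × 0.1873 = 0.0301 kg/m³.

0.0301 kg/m³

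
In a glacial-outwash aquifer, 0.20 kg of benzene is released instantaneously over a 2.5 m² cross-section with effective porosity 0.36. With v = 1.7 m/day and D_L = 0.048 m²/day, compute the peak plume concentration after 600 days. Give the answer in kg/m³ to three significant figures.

The peak of an instantaneous 1D plume sits at x = vt; there the Gaussian factor is 1 and C_max = M/(n_e·A·√(4πDt)), where n_e·A is the pore area the mass is dissolved in.
√(4πDt) = √(4π × 0.048 × 600) = 19.02 m, so C_max = 0.20/(0.36 × 2.5 × 19.02) = 0.0117 kg/m³.

0.0117 kg/m³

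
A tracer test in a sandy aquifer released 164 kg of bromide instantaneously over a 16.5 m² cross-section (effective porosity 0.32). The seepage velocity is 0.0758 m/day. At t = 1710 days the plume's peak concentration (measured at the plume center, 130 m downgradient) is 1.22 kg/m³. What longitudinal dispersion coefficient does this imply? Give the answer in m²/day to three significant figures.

0.0302 m²/day

At the plume center C_max = M/(n_e·A·√(4πDt)), so D = M²/(4πt·(n_e·A·C_max)²).
n_e·A·C_max = 0.32 × 16.5 × 1.22 = 6.442 kg/m.
D = 164²/(4π × 1710 × 6.442²) = 0.0302 m²/day.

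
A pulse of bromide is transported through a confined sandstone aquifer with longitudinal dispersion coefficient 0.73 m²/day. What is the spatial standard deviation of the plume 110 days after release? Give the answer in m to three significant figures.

Dispersive spreading gives a Gaussian with σ² = 2Dt; advection only shifts the center.
σ = √(2 × 0.73 × 110) = 12.7 m.

12.7 m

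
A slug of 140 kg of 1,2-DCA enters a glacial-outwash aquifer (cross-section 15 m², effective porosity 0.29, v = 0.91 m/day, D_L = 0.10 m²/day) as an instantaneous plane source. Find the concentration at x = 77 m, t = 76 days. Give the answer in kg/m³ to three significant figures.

0.436 kg/m³

For an instantaneous plane source, C(x,t) = M/(n_e·A·√(4πDt)) · exp(−(x−vt)²/(4Dt)), with n_e·A the pore (flow) area.
Plume center vt = 0.91 × 76 = 69.16 m, so the well at 77 m is 7.84 m downgradient of the peak.
√(4πDt) = 9.773 m, giving peak height M/(n_e·A·√(4πDt)) = 140/(0.29 × 15 × 9.773) = 3.293 kg/m³.
(x−vt)²/(4Dt) = (7.84)²/(4 × 0.10 × 76) = 2.022; exp(−2.022) = 0.1324.
C = 3.293 × 0.1324 = 0.436 kg/m³.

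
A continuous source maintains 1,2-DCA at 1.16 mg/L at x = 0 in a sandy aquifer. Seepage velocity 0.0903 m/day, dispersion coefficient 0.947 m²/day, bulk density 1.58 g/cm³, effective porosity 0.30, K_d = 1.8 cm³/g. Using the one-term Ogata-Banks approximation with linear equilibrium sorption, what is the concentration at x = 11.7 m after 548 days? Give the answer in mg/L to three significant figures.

0.280 mg/L

Retardation factor R = 1 + ρ_b·K_d/n = 1 + 1.58 × 1.8/0.30 = 10.48.
Sorption retards both mechanisms: v_R = v/R = 0.008616 m/day, D_R = D/R = 0.09036 m²/day.
v_R·t = 0.008616 × 548 = 4.721568 m; 2√(D_R t) = 14.07 m; argument = (11.7 − 4.721568)/14.07 = 0.4960.
C = C₀ × ½·erfc(0.4960) = 1.16 × 0.2415 = 0.280 mg/L.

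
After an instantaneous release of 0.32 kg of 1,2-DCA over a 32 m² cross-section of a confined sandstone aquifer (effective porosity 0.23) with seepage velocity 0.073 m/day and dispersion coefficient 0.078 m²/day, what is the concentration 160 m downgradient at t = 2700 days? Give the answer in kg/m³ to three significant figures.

For an instantaneous plane source, C(x,t) = M/(n_e·A·√(4πDt)) · exp(−(x−vt)²/(4Dt)), with n_e·A the pore (flow) area.
Plume center vt = 0.073 × 2700 = 197.1 m, so the well at 160 m is 37.1 m upgradient of the peak.
√(4πDt) = 51.44 m, giving peak height M/(n_e·A·√(4πDt)) = 0.32/(0.23 × 32 × 51.44) = 0.0008452 kg/m³.
(x−vt)²/(4Dt) = (-37.1)²/(4 × 0.078 × 2700) = 1.634; exp(−1.634) = 0.1951.
C = 0.0008452 × 0.1951 = 0.000165 kg/m³.

0.000165 kg/m³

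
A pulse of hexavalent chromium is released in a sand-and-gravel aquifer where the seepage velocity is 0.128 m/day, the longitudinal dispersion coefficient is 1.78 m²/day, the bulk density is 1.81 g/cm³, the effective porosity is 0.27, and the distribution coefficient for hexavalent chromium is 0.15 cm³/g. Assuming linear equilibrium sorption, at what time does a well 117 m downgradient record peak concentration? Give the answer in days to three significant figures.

1630 days

Retardation factor R = 1 + ρ_b·K_d/n = 1 + 1.81 × 0.15/0.27 = 2.006.
Sorption retards both mechanisms: v_R = v/R = 0.06381 m/day, D_R = D/R = 0.8873 m²/day.
Peak time from v_R²t² + 2D_R t − x² = 0: t = (√(D_R² + v_R²x²) − D_R)/v_R².
√(D_R² + v_R²x²) = √(0.8873² + 0.06381² × 117²) = 7.518; v_R² = 0.004072.
t = (7.518 − 0.8873)/0.004072 = 1630 days.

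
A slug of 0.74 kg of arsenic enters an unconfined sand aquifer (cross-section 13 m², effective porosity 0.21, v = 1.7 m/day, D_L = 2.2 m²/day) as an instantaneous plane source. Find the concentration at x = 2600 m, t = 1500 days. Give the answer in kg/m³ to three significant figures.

For an instantaneous plane source, C(x,t) = M/(n_e·A·√(4πDt)) · exp(−(x−vt)²/(4Dt)), with n_e·A the pore (flow) area.
Plume center vt = 1.7 × 1500 = 2550 m, so the well at 2600 m is 50 m downgradient of the peak.
√(4πDt) = 203.6 m, giving peak height M/(n_e·A·√(4πDt)) = 0.74/(0.21 × 13 × 203.6) = 0.001331 kg/m³.
(x−vt)²/(4Dt) = (50)²/(4 × 2.2 × 1500) = 0.1894; exp(−0.1894) = 0.8275.
C = 0.001331 × 0.8275 = 0.00110 kg/m³.

0.00110 kg/m³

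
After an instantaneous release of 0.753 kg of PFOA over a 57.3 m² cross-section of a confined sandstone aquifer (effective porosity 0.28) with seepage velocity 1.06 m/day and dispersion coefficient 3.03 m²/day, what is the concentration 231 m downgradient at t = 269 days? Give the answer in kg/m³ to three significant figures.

For an instantaneous plane source, C(x,t) = M/(n_e·A·√(4πDt)) · exp(−(x−vt)²/(4Dt)), with n_e·A the pore (flow) area.
Plume center vt = 1.06 × 269 = 285.14 m, so the well at 231 m is 54.14 m upgradient of the peak.
√(4πDt) = 101.2 m, giving peak height M/(n_e·A·√(4πDt)) = 0.753/(0.28 × 57.3 × 101.2) = 0.0004638 kg/m³.
(x−vt)²/(4Dt) = (-54.14)²/(4 × 3.03 × 269) = 0.8990; exp(−0.8990) = 0.4070.
C = 0.0004638 × 0.4070 = 0.000189 kg/m³.

0.000189 kg/m³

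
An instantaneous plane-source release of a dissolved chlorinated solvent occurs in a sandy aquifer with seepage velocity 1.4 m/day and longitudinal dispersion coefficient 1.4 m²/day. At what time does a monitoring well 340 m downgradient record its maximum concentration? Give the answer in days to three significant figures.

For the 1D instantaneous-source solution, setting ∂C/∂t = 0 at fixed x gives v²t² + 2Dt − x² = 0, so t = (√(D² + v²x²) − D)/v².
√(D² + v²x²) = √(1.4² + 1.4² × 340²) = 476.0; v² = 1.96.
t = (476.0 − 1.4)/1.96 = 242 days (vs. the pure-advection estimate x/v = 243 d).

242 days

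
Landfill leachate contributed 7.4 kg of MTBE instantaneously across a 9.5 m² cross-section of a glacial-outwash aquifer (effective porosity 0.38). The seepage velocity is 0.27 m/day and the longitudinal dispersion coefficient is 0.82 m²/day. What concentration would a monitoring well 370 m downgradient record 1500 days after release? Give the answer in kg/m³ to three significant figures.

For an instantaneous plane source, C(x,t) = M/(n_e·A·√(4πDt)) · exp(−(x−vt)²/(4Dt)), with n_e·A the pore (flow) area.
Plume center vt = 0.27 × 1500 = 405 m, so the well at 370 m is 35 m upgradient of the peak.
√(4πDt) = 124.3 m, giving peak height M/(n_e·A·√(4πDt)) = 7.4/(0.38 × 9.5 × 124.3) = 0.01649 kg/m³.
(x−vt)²/(4Dt) = (-35)²/(4 × 0.82 × 1500) = 0.2490; exp(−0.2490) = 0.7796.
C = 0.01649 × 0.7796 = 0.0129 kg/m³.

0.0129 kg/m³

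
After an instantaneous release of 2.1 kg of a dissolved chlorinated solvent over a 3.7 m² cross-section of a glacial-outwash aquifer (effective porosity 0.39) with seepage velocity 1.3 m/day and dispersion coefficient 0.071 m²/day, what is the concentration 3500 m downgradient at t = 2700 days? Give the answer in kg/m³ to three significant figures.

For an instantaneous plane source, C(x,t) = M/(n_e·A·√(4πDt)) · exp(−(x−vt)²/(4Dt)), with n_e·A the pore (flow) area.
Plume center vt = 1.3 × 2700 = 3510 m, so the well at 3500 m is 10 m upgradient of the peak.
√(4πDt) = 49.08 m, giving peak height M/(n_e·A·√(4πDt)) = 2.1/(0.39 × 3.7 × 49.08) = 0.02965 kg/m³.
(x−vt)²/(4Dt) = (-10)²/(4 × 0.071 × 2700) = 0.1304; exp(−0.1304) = 0.8777.
C = 0.02965 × 0.8777 = 0.0260 kg/m³.

0.0260 kg/m³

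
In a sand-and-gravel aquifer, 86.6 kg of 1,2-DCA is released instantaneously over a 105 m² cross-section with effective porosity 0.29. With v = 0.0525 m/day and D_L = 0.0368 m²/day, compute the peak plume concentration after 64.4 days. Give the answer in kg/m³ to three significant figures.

0.521 kg/m³

The peak of an instantaneous 1D plume sits at x = vt; there the Gaussian factor is 1 and C_max = M/(n_e·A·√(4πDt)), where n_e·A is the pore area the mass is dissolved in.
√(4πDt) = √(4π × 0.0368 × 64.4) = 5.457 m, so C_max = 86.6/(0.29 × 105 × 5.457) = 0.521 kg/m³.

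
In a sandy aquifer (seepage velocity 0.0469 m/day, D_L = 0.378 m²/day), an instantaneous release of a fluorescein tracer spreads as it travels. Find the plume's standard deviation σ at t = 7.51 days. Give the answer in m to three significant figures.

Dispersive spreading gives a Gaussian with σ² = 2Dt; advection only shifts the center.
σ = √(2 × 0.378 × 7.51) = 2.38 m.

2.38 m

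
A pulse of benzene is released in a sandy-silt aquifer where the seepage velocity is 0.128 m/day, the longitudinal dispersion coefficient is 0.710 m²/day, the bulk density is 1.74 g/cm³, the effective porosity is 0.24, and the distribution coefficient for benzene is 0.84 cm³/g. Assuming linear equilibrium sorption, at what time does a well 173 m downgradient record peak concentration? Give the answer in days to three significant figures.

9280 days

Retardation factor R = 1 + ρ_b·K_d/n = 1 + 1.74 × 0.84/0.24 = 7.090.
Sorption retards both mechanisms: v_R = v/R = 0.01805 m/day, D_R = D/R = 0.1001 m²/day.
Peak time from v_R²t² + 2D_R t − x² = 0: t = (√(D_R² + v_R²x²) − D_R)/v_R².
√(D_R² + v_R²x²) = √(0.1001² + 0.01805² × 173²) = 3.124; v_R² = 0.0003258.
t = (3.124 − 0.1001)/0.0003258 = 9280 days.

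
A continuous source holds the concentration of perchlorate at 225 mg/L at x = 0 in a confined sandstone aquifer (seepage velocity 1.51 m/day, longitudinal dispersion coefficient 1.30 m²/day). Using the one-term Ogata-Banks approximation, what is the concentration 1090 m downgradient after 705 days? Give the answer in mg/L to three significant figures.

62.1 mg/L

For a continuous step input, C/C₀ ≈ ½·erfc((x−vt)/(2√(Dt))).
vt = 1.51 × 705 = 1064.55 m and 2√(Dt) = 2√(1.30 × 705) = 60.55 m.
Argument (x−vt)/(2√(Dt)) = (1090 − 1064.55)/60.55 = 0.4203; ½·erfc(0.4203) = 0.2761.
C = 225 × 0.2761 = 62.1 mg/L.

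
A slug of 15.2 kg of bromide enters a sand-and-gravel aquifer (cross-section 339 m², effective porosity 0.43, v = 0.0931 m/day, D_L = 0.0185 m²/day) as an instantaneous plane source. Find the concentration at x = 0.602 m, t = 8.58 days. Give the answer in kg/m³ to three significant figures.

For an instantaneous plane source, C(x,t) = M/(n_e·A·√(4πDt)) · exp(−(x−vt)²/(4Dt)), with n_e·A the pore (flow) area.
Plume center vt = 0.0931 × 8.58 = 0.798798 m, so the well at 0.602 m is 0.196798 m upgradient of the peak.
√(4πDt) = 1.412 m, giving peak height M/(n_e·A·√(4πDt)) = 15.2/(0.43 × 339 × 1.412) = 0.07385 kg/m³.
(x−vt)²/(4Dt) = (-0.196798)²/(4 × 0.0185 × 8.58) = 0.06100; exp(−0.06100) = 0.9408.
C = 0.07385 × 0.9408 = 0.0695 kg/m³.

0.0695 kg/m³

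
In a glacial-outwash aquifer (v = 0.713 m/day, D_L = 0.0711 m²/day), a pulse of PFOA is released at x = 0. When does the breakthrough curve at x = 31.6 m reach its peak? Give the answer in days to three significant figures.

For the 1D instantaneous-source solution, setting ∂C/∂t = 0 at fixed x gives v²t² + 2Dt − x² = 0, so t = (√(D² + v²x²) − D)/v².
√(D² + v²x²) = √(0.0711² + 0.713² × 31.6²) = 22.53; v² = 0.508369.
t = (22.53 − 0.0711)/0.508369 = 44.2 days (vs. the pure-advection estimate x/v = 44.3 d).

44.2 days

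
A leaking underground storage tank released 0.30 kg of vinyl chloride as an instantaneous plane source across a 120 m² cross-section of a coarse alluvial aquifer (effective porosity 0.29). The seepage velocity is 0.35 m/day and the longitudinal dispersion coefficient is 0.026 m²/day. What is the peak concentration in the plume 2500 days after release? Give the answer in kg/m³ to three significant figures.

0.000302 kg/m³

The peak of an instantaneous 1D plume sits at x = vt; there the Gaussian factor is 1 and C_max = M/(n_e·A·√(4πDt)), where n_e·A is the pore area the mass is dissolved in.
√(4πDt) = √(4π × 0.026 × 2500) = 28.58 m, so C_max = 0.30/(0.29 × 120 × 28.58) = 0.000302 kg/m³.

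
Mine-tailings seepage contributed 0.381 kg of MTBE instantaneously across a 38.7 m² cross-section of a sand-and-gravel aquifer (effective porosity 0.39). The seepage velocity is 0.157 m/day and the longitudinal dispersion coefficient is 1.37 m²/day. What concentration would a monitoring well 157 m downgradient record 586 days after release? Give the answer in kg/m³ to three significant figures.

For an instantaneous plane source, C(x,t) = M/(n_e·A·√(4πDt)) · exp(−(x−vt)²/(4Dt)), with n_e·A the pore (flow) area.
Plume center vt = 0.157 × 586 = 92.002 m, so the well at 157 m is 64.998 m downgradient of the peak.
√(4πDt) = 100.4 m, giving peak height M/(n_e·A·√(4πDt)) = 0.381/(0.39 × 38.7 × 100.4) = 0.0002514 kg/m³.
(x−vt)²/(4Dt) = (64.998)²/(4 × 1.37 × 586) = 1.316; exp(−1.316) = 0.2682.
C = 0.0002514 × 0.2682 = 6.74e-05 kg/m³.

6.74e-05 kg/m³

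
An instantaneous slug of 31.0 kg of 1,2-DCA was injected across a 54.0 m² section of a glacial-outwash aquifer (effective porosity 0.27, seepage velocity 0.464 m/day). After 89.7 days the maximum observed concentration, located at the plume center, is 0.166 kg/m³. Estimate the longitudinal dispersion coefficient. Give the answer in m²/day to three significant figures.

0.146 m²/day

At the plume center C_max = M/(n_e·A·√(4πDt)), so D = M²/(4πt·(n_e·A·C_max)²).
n_e·A·C_max = 0.27 × 54.0 × 0.166 = 2.420 kg/m.
D = 31.0²/(4π × 89.7 × 2.420²) = 0.146 m²/day.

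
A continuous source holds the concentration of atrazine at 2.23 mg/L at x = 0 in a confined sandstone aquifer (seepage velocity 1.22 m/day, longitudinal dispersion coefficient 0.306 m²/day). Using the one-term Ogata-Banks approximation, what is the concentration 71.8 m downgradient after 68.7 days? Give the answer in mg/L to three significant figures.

2.16 mg/L

For a continuous step input, C/C₀ ≈ ½·erfc((x−vt)/(2√(Dt))).
vt = 1.22 × 68.7 = 83.814 m and 2√(Dt) = 2√(0.306 × 68.7) = 9.170 m.
Argument (x−vt)/(2√(Dt)) = (71.8 − 83.814)/9.170 = -1.310; ½·erfc(-1.310) = 0.9680.
C = 2.23 × 0.9680 = 2.16 mg/L.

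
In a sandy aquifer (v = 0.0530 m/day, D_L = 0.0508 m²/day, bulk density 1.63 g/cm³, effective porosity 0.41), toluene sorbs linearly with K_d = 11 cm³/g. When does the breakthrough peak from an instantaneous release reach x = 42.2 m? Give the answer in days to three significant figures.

34800 days

Retardation factor R = 1 + ρ_b·K_d/n = 1 + 1.63 × 11/0.41 = 44.73.
Sorption retards both mechanisms: v_R = v/R = 0.001185 m/day, D_R = D/R = 0.001136 m²/day.
Peak time from v_R²t² + 2D_R t − x² = 0: t = (√(D_R² + v_R²x²) − D_R)/v_R².
√(D_R² + v_R²x²) = √(0.001136² + 0.001185² × 42.2²) = 0.05002; v_R² = 1.404e-06.
t = (0.05002 − 0.001136)/1.404e-06 = 34800 days.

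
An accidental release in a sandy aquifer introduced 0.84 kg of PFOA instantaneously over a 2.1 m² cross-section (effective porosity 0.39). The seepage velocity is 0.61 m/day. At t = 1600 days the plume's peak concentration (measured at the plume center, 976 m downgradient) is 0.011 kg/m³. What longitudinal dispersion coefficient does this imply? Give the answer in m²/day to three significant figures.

At the plume center C_max = M/(n_e·A·√(4πDt)), so D = M²/(4πt·(n_e·A·C_max)²).
n_e·A·C_max = 0.39 × 2.1 × 0.011 = 0.009009 kg/m.
D = 0.84²/(4π × 1600 × 0.009009²) = 0.432 m²/day.

0.432 m²/day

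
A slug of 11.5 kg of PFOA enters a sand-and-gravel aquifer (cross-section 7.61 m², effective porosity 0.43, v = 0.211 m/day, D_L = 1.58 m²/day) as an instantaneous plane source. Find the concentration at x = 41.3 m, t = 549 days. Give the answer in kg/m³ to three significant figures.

For an instantaneous plane source, C(x,t) = M/(n_e·A·√(4πDt)) · exp(−(x−vt)²/(4Dt)), with n_e·A the pore (flow) area.
Plume center vt = 0.211 × 549 = 115.839 m, so the well at 41.3 m is 74.539 m upgradient of the peak.
√(4πDt) = 104.4 m, giving peak height M/(n_e·A·√(4πDt)) = 11.5/(0.43 × 7.61 × 104.4) = 0.03366 kg/m³.
(x−vt)²/(4Dt) = (-74.539)²/(4 × 1.58 × 549) = 1.601; exp(−1.601) = 0.2017.
C = 0.03366 × 0.2017 = 0.00679 kg/m³.

0.00679 kg/m³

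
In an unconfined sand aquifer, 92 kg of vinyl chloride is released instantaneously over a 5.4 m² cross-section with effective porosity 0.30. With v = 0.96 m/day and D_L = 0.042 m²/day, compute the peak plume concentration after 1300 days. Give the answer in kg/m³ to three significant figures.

The peak of an instantaneous 1D plume sits at x = vt; there the Gaussian factor is 1 and C_max = M/(n_e·A·√(4πDt)), where n_e·A is the pore area the mass is dissolved in.
√(4πDt) = √(4π × 0.042 × 1300) = 26.19 m, so C_max = 92/(0.30 × 5.4 × 26.19) = 2.17 kg/m³.

2.17 kg/m³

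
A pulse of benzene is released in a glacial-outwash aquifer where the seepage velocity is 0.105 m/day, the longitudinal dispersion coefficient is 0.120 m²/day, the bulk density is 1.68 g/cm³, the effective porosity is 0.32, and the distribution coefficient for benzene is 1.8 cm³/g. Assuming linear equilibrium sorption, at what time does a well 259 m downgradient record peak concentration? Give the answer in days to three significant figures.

25700 days

Retardation factor R = 1 + ρ_b·K_d/n = 1 + 1.68 × 1.8/0.32 = 10.45.
Sorption retards both mechanisms: v_R = v/R = 0.01005 m/day, D_R = D/R = 0.01148 m²/day.
Peak time from v_R²t² + 2D_R t − x² = 0: t = (√(D_R² + v_R²x²) − D_R)/v_R².
√(D_R² + v_R²x²) = √(0.01148² + 0.01005² × 259²) = 2.603; v_R² = 0.0001010.
t = (2.603 − 0.01148)/0.0001010 = 25700 days.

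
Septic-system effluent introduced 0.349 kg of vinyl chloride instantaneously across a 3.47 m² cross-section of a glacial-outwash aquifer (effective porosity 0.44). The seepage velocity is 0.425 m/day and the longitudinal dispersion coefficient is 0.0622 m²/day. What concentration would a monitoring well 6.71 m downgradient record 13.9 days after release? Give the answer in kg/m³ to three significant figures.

0.0576 kg/m³

For an instantaneous plane source, C(x,t) = M/(n_e·A·√(4πDt)) · exp(−(x−vt)²/(4Dt)), with n_e·A the pore (flow) area.
Plume center vt = 0.425 × 13.9 = 5.9075 m, so the well at 6.71 m is 0.8025 m downgradient of the peak.
√(4πDt) = 3.296 m, giving peak height M/(n_e·A·√(4πDt)) = 0.349/(0.44 × 3.47 × 3.296) = 0.06935 kg/m³.
(x−vt)²/(4Dt) = (0.8025)²/(4 × 0.0622 × 13.9) = 0.1862; exp(−0.1862) = 0.8301.
C = 0.06935 × 0.8301 = 0.0576 kg/m³.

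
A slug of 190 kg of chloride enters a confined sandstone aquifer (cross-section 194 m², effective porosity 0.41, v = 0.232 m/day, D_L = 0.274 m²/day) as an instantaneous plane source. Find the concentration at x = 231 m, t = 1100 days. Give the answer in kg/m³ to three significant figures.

0.0239 kg/m³

For an instantaneous plane source, C(x,t) = M/(n_e·A·√(4πDt)) · exp(−(x−vt)²/(4Dt)), with n_e·A the pore (flow) area.
Plume center vt = 0.232 × 1100 = 255.2 m, so the well at 231 m is 24.2 m upgradient of the peak.
√(4πDt) = 61.54 m, giving peak height M/(n_e·A·√(4πDt)) = 190/(0.41 × 194 × 61.54) = 0.03882 kg/m³.
(x−vt)²/(4Dt) = (-24.2)²/(4 × 0.274 × 1100) = 0.4858; exp(−0.4858) = 0.6152.
C = 0.03882 × 0.6152 = 0.0239 kg/m³.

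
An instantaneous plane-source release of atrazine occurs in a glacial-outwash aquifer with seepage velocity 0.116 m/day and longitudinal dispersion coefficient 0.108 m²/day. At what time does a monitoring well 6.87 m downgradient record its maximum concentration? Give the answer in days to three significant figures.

51.7 days

For the 1D instantaneous-source solution, setting ∂C/∂t = 0 at fixed x gives v²t² + 2Dt − x² = 0, so t = (√(D² + v²x²) − D)/v².
√(D² + v²x²) = √(0.108² + 0.116² × 6.87²) = 0.8042; v² = 0.013456.
t = (0.8042 − 0.108)/0.013456 = 51.7 days (vs. the pure-advection estimate x/v = 59.2 d).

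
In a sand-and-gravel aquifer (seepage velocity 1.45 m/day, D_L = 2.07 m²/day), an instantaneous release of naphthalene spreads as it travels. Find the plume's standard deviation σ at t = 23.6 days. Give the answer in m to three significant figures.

9.88 m

Dispersive spreading gives a Gaussian with σ² = 2Dt; advection only shifts the center.
σ = √(2 × 2.07 × 23.6) = 9.88 m.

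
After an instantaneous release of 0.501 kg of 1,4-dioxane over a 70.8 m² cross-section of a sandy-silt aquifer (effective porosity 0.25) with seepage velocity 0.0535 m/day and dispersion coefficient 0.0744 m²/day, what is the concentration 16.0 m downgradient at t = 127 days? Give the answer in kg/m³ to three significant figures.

0.000276 kg/m³

For an instantaneous plane source, C(x,t) = M/(n_e·A·√(4πDt)) · exp(−(x−vt)²/(4Dt)), with n_e·A the pore (flow) area.
Plume center vt = 0.0535 × 127 = 6.7945 m, so the well at 16.0 m is 9.2055 m downgradient of the peak.
√(4πDt) = 10.90 m, giving peak height M/(n_e·A·√(4πDt)) = 0.501/(0.25 × 70.8 × 10.90) = 0.002597 kg/m³.
(x−vt)²/(4Dt) = (9.2055)²/(4 × 0.0744 × 127) = 2.242; exp(−2.242) = 0.1062.
C = 0.002597 × 0.1062 = 0.000276 kg/m³.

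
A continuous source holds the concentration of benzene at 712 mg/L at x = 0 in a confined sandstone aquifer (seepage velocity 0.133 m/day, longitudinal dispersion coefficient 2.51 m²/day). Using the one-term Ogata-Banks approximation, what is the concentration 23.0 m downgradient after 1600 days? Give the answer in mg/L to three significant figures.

For a continuous step input, C/C₀ ≈ ½·erfc((x−vt)/(2√(Dt))).
vt = 0.133 × 1600 = 212.8 m and 2√(Dt) = 2√(2.51 × 1600) = 126.7 m.
Argument (x−vt)/(2√(Dt)) = (23.0 − 212.8)/126.7 = -1.498; ½·erfc(-1.498) = 0.9829.
C = 712 × 0.9829 = 700 mg/L.

700 mg/L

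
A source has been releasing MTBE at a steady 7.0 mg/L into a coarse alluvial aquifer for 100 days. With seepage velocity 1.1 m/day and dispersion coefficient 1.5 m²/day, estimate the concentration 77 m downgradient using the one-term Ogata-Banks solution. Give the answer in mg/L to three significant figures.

6.80 mg/L

For a continuous step input, C/C₀ ≈ ½·erfc((x−vt)/(2√(Dt))).
vt = 1.1 × 100 = 110 m and 2√(Dt) = 2√(1.5 × 100) = 24.49 m.
Argument (x−vt)/(2√(Dt)) = (77 − 110)/24.49 = -1.347; ½·erfc(-1.347) = 0.9716.
C = 7.0 × 0.9716 = 6.80 mg/L.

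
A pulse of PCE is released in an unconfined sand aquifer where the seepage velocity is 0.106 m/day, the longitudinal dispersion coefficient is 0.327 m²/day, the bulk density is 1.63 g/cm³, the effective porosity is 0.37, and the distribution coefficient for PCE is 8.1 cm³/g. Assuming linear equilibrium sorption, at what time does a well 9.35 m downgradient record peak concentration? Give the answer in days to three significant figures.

Retardation factor R = 1 + ρ_b·K_d/n = 1 + 1.63 × 8.1/0.37 = 36.68.
Sorption retards both mechanisms: v_R = v/R = 0.002890 m/day, D_R = D/R = 0.008915 m²/day.
Peak time from v_R²t² + 2D_R t − x² = 0: t = (√(D_R² + v_R²x²) − D_R)/v_R².
√(D_R² + v_R²x²) = √(0.008915² + 0.002890² × 9.35²) = 0.02845; v_R² = 8.352e-06.
t = (0.02845 − 0.008915)/8.352e-06 = 2340 days.

2340 days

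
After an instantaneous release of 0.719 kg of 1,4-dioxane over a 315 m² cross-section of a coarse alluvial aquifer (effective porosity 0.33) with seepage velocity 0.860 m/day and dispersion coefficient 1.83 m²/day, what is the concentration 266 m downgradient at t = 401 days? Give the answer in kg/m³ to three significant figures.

8.66e-06 kg/m³

For an instantaneous plane source, C(x,t) = M/(n_e·A·√(4πDt)) · exp(−(x−vt)²/(4Dt)), with n_e·A the pore (flow) area.
Plume center vt = 0.860 × 401 = 344.86 m, so the well at 266 m is 78.86 m upgradient of the peak.
√(4πDt) = 96.03 m, giving peak height M/(n_e·A·√(4πDt)) = 0.719/(0.33 × 315 × 96.03) = 7.203e-05 kg/m³.
(x−vt)²/(4Dt) = (-78.86)²/(4 × 1.83 × 401) = 2.119; exp(−2.119) = 0.1202.
C = 7.203e-05 × 0.1202 = 8.66e-06 kg/m³.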